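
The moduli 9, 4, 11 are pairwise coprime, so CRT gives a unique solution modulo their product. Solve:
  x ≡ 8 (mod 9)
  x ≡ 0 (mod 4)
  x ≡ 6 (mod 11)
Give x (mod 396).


Moduli 9, 4, 11 are pairwise coprime; by CRT there is a unique solution modulo M = 9 · 4 · 11 = 396.
Solve pairwise, accumulating the modulus:
  Start with x ≡ 8 (mod 9).
  Combine with x ≡ 0 (mod 4): since gcd(9, 4) = 1, we get a unique residue mod 36.
    Write x = 8 + 9·t and substitute into x ≡ 0 (mod 4): 9·t ≡ 0 − 8 = -8 (mod 4).
    Reduce coefficients mod 4: 1·t ≡ 0 (mod 4).
    So t ≡ 0 (mod 4).
    Then x = 8 + 9·0 = 8, valid modulo lcm(9, 4) = 36: x ≡ 8 (mod 36).
  Combine with x ≡ 6 (mod 11): since gcd(36, 11) = 1, we get a unique residue mod 396.
    Write x = 8 + 36·t and substitute into x ≡ 6 (mod 11): 36·t ≡ 6 − 8 = -2 (mod 11).
    Reduce coefficients mod 11: 3·t ≡ 9 (mod 11).
    The inverse of 3 mod 11 is 4 (since 3·4 = 12 = 1·11 + 1), so t ≡ 4·9 = 36 ≡ 3 (mod 11).
    Then x = 8 + 36·3 = 116, valid modulo lcm(36, 11) = 396: x ≡ 116 (mod 396).
Verify: 116 mod 9 = 8 ✓, 116 mod 4 = 0 ✓, 116 mod 11 = 6 ✓.

x ≡ 116 (mod 396).


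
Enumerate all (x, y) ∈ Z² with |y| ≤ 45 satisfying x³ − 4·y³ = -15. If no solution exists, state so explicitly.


The equation is x³ - 4y³ = -15. For fixed y, x³ = 4·y³ − 15, so a solution requires the RHS to be a perfect cube.
Strategy: iterate y from -45 to 45, compute RHS = 4·y³ − 15, and check whether it is a (positive or negative) perfect cube.
Check small values of y:
  y = 0: RHS = -15 is not a perfect cube.
  y = 1: RHS = -11 is not a perfect cube.
  y = -1: RHS = -19 is not a perfect cube.
  y = 2: RHS = 17 is not a perfect cube.
  y = -2: RHS = -47 is not a perfect cube.
  y = 3: RHS = 93 is not a perfect cube.
  y = -3: RHS = -123 is not a perfect cube.
Continuing the search up to |y| = 45 finds no solutions either.
No (x, y) in the scanned range satisfies the equation.

No integer solutions with |y| ≤ 45.


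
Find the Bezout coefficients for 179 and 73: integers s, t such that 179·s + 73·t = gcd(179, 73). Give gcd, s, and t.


Euclidean algorithm on (179, 73) — divide until remainder is 0:
  179 = 2 · 73 + 33
  73 = 2 · 33 + 7
  33 = 4 · 7 + 5
  7 = 1 · 5 + 2
  5 = 2 · 2 + 1
  2 = 2 · 1 + 0
gcd(179, 73) = 1.
Track Bezout coefficients alongside the remainders: start with r₀ = 179 = a·1 + b·0 (s = 1, t = 0) and r₁ = 73 = a·0 + b·1 (s = 0, t = 1); each new remainder r_{k+1} = r_{k-1} − q_k·r_k inherits s_{k+1} = s_{k-1} − q_k·s_k, t_{k+1} = t_{k-1} − q_k·t_k, so r_k = a·s_k + b·t_k at every step:
  q = 2: r = 33, s = 1 − 2·0 = 1, t = 0 − 2·1 = -2  (check: 179·1 + 73·(-2) = 33)
  q = 2: r = 7, s = 0 − 2·1 = -2, t = 1 − 2·(-2) = 5  (check: 179·(-2) + 73·5 = 7)
  q = 4: r = 5, s = 1 − 4·(-2) = 9, t = -2 − 4·5 = -22  (check: 179·9 + 73·(-22) = 5)
  q = 1: r = 2, s = -2 − 1·9 = -11, t = 5 − 1·(-22) = 27  (check: 179·(-11) + 73·27 = 2)
  q = 2: r = 1, s = 9 − 2·(-11) = 31, t = -22 − 2·27 = -76  (check: 179·31 + 73·(-76) = 1)
The row with r = 1 (the gcd) gives the Bezout coefficients s = 31, t = -76.
Result: 179 · (31) + 73 · (-76) = 1.

gcd(179, 73) = 1; s = 31, t = -76 (check: 179·31 + 73·(-76) = 1).


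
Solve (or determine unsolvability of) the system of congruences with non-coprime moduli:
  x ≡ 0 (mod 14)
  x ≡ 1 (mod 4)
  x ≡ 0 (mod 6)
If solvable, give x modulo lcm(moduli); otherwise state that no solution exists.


Moduli 14, 4, 6 are not pairwise coprime, so CRT works modulo lcm(m_i) when all pairwise compatibility conditions hold.
Pairwise compatibility: gcd(m_i, m_j) must divide a_i - a_j for every pair.
Merge one congruence at a time:
  Start: x ≡ 0 (mod 14).
  Combine with x ≡ 1 (mod 4): gcd(14, 4) = 2, and 1 - 0 = 1 is NOT divisible by 2.
    ⇒ system is inconsistent (no integer solution).

No solution (the system is inconsistent).


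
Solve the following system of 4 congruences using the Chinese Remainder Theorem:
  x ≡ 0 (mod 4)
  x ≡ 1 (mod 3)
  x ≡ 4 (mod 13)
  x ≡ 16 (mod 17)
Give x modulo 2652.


Product of moduli M = 4 · 3 · 13 · 17 = 2652.
Merge one congruence at a time:
  Start: x ≡ 0 (mod 4).
  Combine with x ≡ 1 (mod 3); new modulus lcm = 12.
    Write x = 0 + 4·t and substitute into x ≡ 1 (mod 3): 4·t ≡ 1 − 0 = 1 (mod 3).
    Reduce coefficients mod 3: 1·t ≡ 1 (mod 3).
    So t ≡ 1 (mod 3).
    Then x = 0 + 4·1 = 4, valid modulo lcm(4, 3) = 12: x ≡ 4 (mod 12).
  Combine with x ≡ 4 (mod 13); new modulus lcm = 156.
    Write x = 4 + 12·t and substitute into x ≡ 4 (mod 13): 12·t ≡ 4 − 4 = 0 (mod 13).
    The inverse of 12 mod 13 is 12 (since 12·12 = 144 = 11·13 + 1), so t ≡ 12·0 = 0 ≡ 0 (mod 13).
    Then x = 4 + 12·0 = 4, valid modulo lcm(12, 13) = 156: x ≡ 4 (mod 156).
  Combine with x ≡ 16 (mod 17); new modulus lcm = 2652.
    Write x = 4 + 156·t and substitute into x ≡ 16 (mod 17): 156·t ≡ 16 − 4 = 12 (mod 17).
    Reduce coefficients mod 17: 3·t ≡ 12 (mod 17).
    The inverse of 3 mod 17 is 6 (since 3·6 = 18 = 1·17 + 1), so t ≡ 6·12 = 72 ≡ 4 (mod 17).
    Then x = 4 + 156·4 = 628, valid modulo lcm(156, 17) = 2652: x ≡ 628 (mod 2652).
Verify against each original: 628 mod 4 = 0, 628 mod 3 = 1, 628 mod 13 = 4, 628 mod 17 = 16.

x ≡ 628 (mod 2652).


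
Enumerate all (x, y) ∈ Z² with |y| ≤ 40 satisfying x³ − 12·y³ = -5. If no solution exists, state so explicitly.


The equation is x³ - 12y³ = -5. For fixed y, x³ = 12·y³ − 5, so a solution requires the RHS to be a perfect cube.
Strategy: iterate y from -40 to 40, compute RHS = 12·y³ − 5, and check whether it is a (positive or negative) perfect cube.
Check small values of y:
  y = 0: RHS = -5 is not a perfect cube.
  y = 1: RHS = 7 is not a perfect cube.
  y = -1: RHS = -17 is not a perfect cube.
  y = 2: RHS = 91 is not a perfect cube.
  y = -2: RHS = -101 is not a perfect cube.
  y = 3: RHS = 319 is not a perfect cube.
  y = -3: RHS = -329 is not a perfect cube.
Continuing the search up to |y| = 40 finds no solutions either.
No (x, y) in the scanned range satisfies the equation.

No integer solutions with |y| ≤ 40.


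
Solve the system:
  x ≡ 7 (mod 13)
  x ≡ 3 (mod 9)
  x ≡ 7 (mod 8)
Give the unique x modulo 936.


Moduli 13, 9, 8 are pairwise coprime; by CRT there is a unique solution modulo M = 13 · 9 · 8 = 936.
Solve pairwise, accumulating the modulus:
  Start with x ≡ 7 (mod 13).
  Combine with x ≡ 3 (mod 9): since gcd(13, 9) = 1, we get a unique residue mod 117.
    Write x = 7 + 13·t and substitute into x ≡ 3 (mod 9): 13·t ≡ 3 − 7 = -4 (mod 9).
    Reduce coefficients mod 9: 4·t ≡ 5 (mod 9).
    The inverse of 4 mod 9 is 7 (since 4·7 = 28 = 3·9 + 1), so t ≡ 7·5 = 35 ≡ 8 (mod 9).
    Then x = 7 + 13·8 = 111, valid modulo lcm(13, 9) = 117: x ≡ 111 (mod 117).
  Combine with x ≡ 7 (mod 8): since gcd(117, 8) = 1, we get a unique residue mod 936.
    Write x = 111 + 117·t and substitute into x ≡ 7 (mod 8): 117·t ≡ 7 − 111 = -104 (mod 8).
    Reduce coefficients mod 8: 5·t ≡ 0 (mod 8).
    The inverse of 5 mod 8 is 5 (since 5·5 = 25 = 3·8 + 1), so t ≡ 5·0 = 0 ≡ 0 (mod 8).
    Then x = 111 + 117·0 = 111, valid modulo lcm(117, 8) = 936: x ≡ 111 (mod 936).
Verify: 111 mod 13 = 7 ✓, 111 mod 9 = 3 ✓, 111 mod 8 = 7 ✓.

x ≡ 111 (mod 936).


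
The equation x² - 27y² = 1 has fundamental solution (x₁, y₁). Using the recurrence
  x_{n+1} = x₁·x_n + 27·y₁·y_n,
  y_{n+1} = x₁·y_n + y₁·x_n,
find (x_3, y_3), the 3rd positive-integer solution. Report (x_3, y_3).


Step 1: Find the fundamental solution (x₁, y₁) of x² - 27y² = 1.
  Expand √27 as a continued fraction. a₀ = ⌊√27⌋ = 5; iterate m_{k+1} = d_k·a_k − m_k, d_{k+1} = (27 − m_{k+1}²)/d_k, a_{k+1} = ⌊(a₀ + m_{k+1})/d_{k+1}⌋ (starting m₀ = 0, d₀ = 1), with convergents p_k = a_k·p_{k-1} + p_{k-2}, q_k = a_k·q_{k-1} + q_{k-2} (p₋₁ = 1, q₋₁ = 0):
  k = 0: a₀ = 5; p₀/q₀ = 5/1; p₀² − 27·q₀² = 25 − 27 = -2.
  k = 1: m = 5, d = 2, a = ⌊(5 + 5)/2⌋ = 5; p/q = (5·5 + 1)/(5·1 + 0) = 26/5; p² − 27·q² = 676 − 675 = 1.
  The first convergent with p² − 27·q² = 1 gives the fundamental solution (x₁, y₁) = (26, 5).
Step 2: Apply the recurrence (x_{n+1}, y_{n+1}) = (x₁x_n + 27y₁y_n, x₁y_n + y₁x_n) repeatedly.
  From (x_1, y_1) = (26, 5): x_2 = 26·26 + 27·5·5 = 1351; y_2 = 26·5 + 5·26 = 260.
  From (x_2, y_2) = (1351, 260): x_3 = 26·1351 + 27·5·260 = 70226; y_3 = 26·260 + 5·1351 = 13515.
Step 3: Verify x_3² - 27·y_3² = 4931691076 - 4931691075 = 1 (should be 1). ✓

(x_1, y_1) = (26, 5); (x_3, y_3) = (70226, 13515).


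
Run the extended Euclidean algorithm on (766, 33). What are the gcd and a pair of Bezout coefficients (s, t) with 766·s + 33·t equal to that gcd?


Euclidean algorithm on (766, 33) — divide until remainder is 0:
  766 = 23 · 33 + 7
  33 = 4 · 7 + 5
  7 = 1 · 5 + 2
  5 = 2 · 2 + 1
  2 = 2 · 1 + 0
gcd(766, 33) = 1.
Track Bezout coefficients alongside the remainders: start with r₀ = 766 = a·1 + b·0 (s = 1, t = 0) and r₁ = 33 = a·0 + b·1 (s = 0, t = 1); each new remainder r_{k+1} = r_{k-1} − q_k·r_k inherits s_{k+1} = s_{k-1} − q_k·s_k, t_{k+1} = t_{k-1} − q_k·t_k, so r_k = a·s_k + b·t_k at every step:
  q = 23: r = 7, s = 1 − 23·0 = 1, t = 0 − 23·1 = -23  (check: 766·1 + 33·(-23) = 7)
  q = 4: r = 5, s = 0 − 4·1 = -4, t = 1 − 4·(-23) = 93  (check: 766·(-4) + 33·93 = 5)
  q = 1: r = 2, s = 1 − 1·(-4) = 5, t = -23 − 1·93 = -116  (check: 766·5 + 33·(-116) = 2)
  q = 2: r = 1, s = -4 − 2·5 = -14, t = 93 − 2·(-116) = 325  (check: 766·(-14) + 33·325 = 1)
The row with r = 1 (the gcd) gives the Bezout coefficients s = -14, t = 325.
Result: 766 · (-14) + 33 · (325) = 1.

gcd(766, 33) = 1; s = -14, t = 325 (check: 766·(-14) + 33·325 = 1).


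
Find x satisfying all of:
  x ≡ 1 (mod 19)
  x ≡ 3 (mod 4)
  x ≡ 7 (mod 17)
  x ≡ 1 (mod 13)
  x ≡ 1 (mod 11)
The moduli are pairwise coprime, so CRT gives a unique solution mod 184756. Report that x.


Product of moduli M = 19 · 4 · 17 · 13 · 11 = 184756.
Merge one congruence at a time:
  Start: x ≡ 1 (mod 19).
  Combine with x ≡ 3 (mod 4); new modulus lcm = 76.
    Write x = 1 + 19·t and substitute into x ≡ 3 (mod 4): 19·t ≡ 3 − 1 = 2 (mod 4).
    Reduce coefficients mod 4: 3·t ≡ 2 (mod 4).
    The inverse of 3 mod 4 is 3 (since 3·3 = 9 = 2·4 + 1), so t ≡ 3·2 = 6 ≡ 2 (mod 4).
    Then x = 1 + 19·2 = 39, valid modulo lcm(19, 4) = 76: x ≡ 39 (mod 76).
  Combine with x ≡ 7 (mod 17); new modulus lcm = 1292.
    Write x = 39 + 76·t and substitute into x ≡ 7 (mod 17): 76·t ≡ 7 − 39 = -32 (mod 17).
    Reduce coefficients mod 17: 8·t ≡ 2 (mod 17).
    The inverse of 8 mod 17 is 15 (since 8·15 = 120 = 7·17 + 1), so t ≡ 15·2 = 30 ≡ 13 (mod 17).
    Then x = 39 + 76·13 = 1027, valid modulo lcm(76, 17) = 1292: x ≡ 1027 (mod 1292).
  Combine with x ≡ 1 (mod 13); new modulus lcm = 16796.
    Write x = 1027 + 1292·t and substitute into x ≡ 1 (mod 13): 1292·t ≡ 1 − 1027 = -1026 (mod 13).
    Reduce coefficients mod 13: 5·t ≡ 1 (mod 13).
    The inverse of 5 mod 13 is 8 (since 5·8 = 40 = 3·13 + 1), so t ≡ 8·1 = 8 ≡ 8 (mod 13).
    Then x = 1027 + 1292·8 = 11363, valid modulo lcm(1292, 13) = 16796: x ≡ 11363 (mod 16796).
  Combine with x ≡ 1 (mod 11); new modulus lcm = 184756.
    Write x = 11363 + 16796·t and substitute into x ≡ 1 (mod 11): 16796·t ≡ 1 − 11363 = -11362 (mod 11).
    Reduce coefficients mod 11: 10·t ≡ 1 (mod 11).
    The inverse of 10 mod 11 is 10 (since 10·10 = 100 = 9·11 + 1), so t ≡ 10·1 = 10 ≡ 10 (mod 11).
    Then x = 11363 + 16796·10 = 179323, valid modulo lcm(16796, 11) = 184756: x ≡ 179323 (mod 184756).
Verify against each original: 179323 mod 19 = 1, 179323 mod 4 = 3, 179323 mod 17 = 7, 179323 mod 13 = 1, 179323 mod 11 = 1.

x ≡ 179323 (mod 184756).


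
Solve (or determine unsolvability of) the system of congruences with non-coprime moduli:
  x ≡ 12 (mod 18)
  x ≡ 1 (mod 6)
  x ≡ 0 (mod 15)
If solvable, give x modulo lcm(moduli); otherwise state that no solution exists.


Moduli 18, 6, 15 are not pairwise coprime, so CRT works modulo lcm(m_i) when all pairwise compatibility conditions hold.
Pairwise compatibility: gcd(m_i, m_j) must divide a_i - a_j for every pair.
Merge one congruence at a time:
  Start: x ≡ 12 (mod 18).
  Combine with x ≡ 1 (mod 6): gcd(18, 6) = 6, and 1 - 12 = -11 is NOT divisible by 6.
    ⇒ system is inconsistent (no integer solution).

No solution (the system is inconsistent).


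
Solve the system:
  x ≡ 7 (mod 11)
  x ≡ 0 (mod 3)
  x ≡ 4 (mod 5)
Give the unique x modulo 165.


Moduli 11, 3, 5 are pairwise coprime; by CRT there is a unique solution modulo M = 11 · 3 · 5 = 165.
Solve pairwise, accumulating the modulus:
  Start with x ≡ 7 (mod 11).
  Combine with x ≡ 0 (mod 3): since gcd(11, 3) = 1, we get a unique residue mod 33.
    Write x = 7 + 11·t and substitute into x ≡ 0 (mod 3): 11·t ≡ 0 − 7 = -7 (mod 3).
    Reduce coefficients mod 3: 2·t ≡ 2 (mod 3).
    The inverse of 2 mod 3 is 2 (since 2·2 = 4 = 1·3 + 1), so t ≡ 2·2 = 4 ≡ 1 (mod 3).
    Then x = 7 + 11·1 = 18, valid modulo lcm(11, 3) = 33: x ≡ 18 (mod 33).
  Combine with x ≡ 4 (mod 5): since gcd(33, 5) = 1, we get a unique residue mod 165.
    Write x = 18 + 33·t and substitute into x ≡ 4 (mod 5): 33·t ≡ 4 − 18 = -14 (mod 5).
    Reduce coefficients mod 5: 3·t ≡ 1 (mod 5).
    The inverse of 3 mod 5 is 2 (since 3·2 = 6 = 1·5 + 1), so t ≡ 2·1 = 2 ≡ 2 (mod 5).
    Then x = 18 + 33·2 = 84, valid modulo lcm(33, 5) = 165: x ≡ 84 (mod 165).
Verify: 84 mod 11 = 7 ✓, 84 mod 3 = 0 ✓, 84 mod 5 = 4 ✓.

x ≡ 84 (mod 165).


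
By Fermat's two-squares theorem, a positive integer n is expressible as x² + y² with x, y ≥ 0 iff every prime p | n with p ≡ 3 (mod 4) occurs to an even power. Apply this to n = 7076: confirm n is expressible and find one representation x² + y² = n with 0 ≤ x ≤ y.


Step 1: Factor n = 7076 = 2^2 · 29 · 61.
Step 2: Check the mod-4 condition on each prime factor: 2 = 2 (special); 29 ≡ 1 (mod 4), exponent 1; 61 ≡ 1 (mod 4), exponent 1.
All primes ≡ 3 (mod 4) appear to even exponent (or don't appear), so by the two-squares theorem n IS expressible as a sum of two squares.
Step 3: Build a representation. Group n = k² · m with k = 2 and m = 29 · 61 = 1769 (a product of primes ≡ 1 (mod 4)); a representation of m scales to one of n via (k·x)² + (k·y)² = k²(x² + y²). Each prime p ≡ 1 (mod 4) is itself a sum of two squares; find a² by testing p − a² for a perfect square:
  29: 29 − 1² = 28, 29 − 2² = 25 = 5² ⇒ 29 = 2² + 5².
  61: 61 − 1² = 60, 61 − 2² = 57, 61 − 3² = 52, 61 − 4² = 45, 61 − 5² = 36 = 6² ⇒ 61 = 5² + 6².
  Combine using the Brahmagupta–Fibonacci identity (a² + b²)(c² + d²) = (ac − bd)² + (ad + bc)² = (ac + bd)² + (ad − bc)²:
  29 · 61 = 1769: from (2² + 5²)(5² + 6²), take (2·5 − 5·6, 2·6 + 5·5) = (10 − 30, 12 + 25) = (-20, 37); dropping signs (only squares matter) gives (20, 37); check 20² + 37² = 400 + 1369 = 1769 ✓.
  Scale by k = 2: (2·20, 2·37) = (40, 74).
Step 4: Order so x ≤ y and verify: 40² + 74² = 1600 + 5476 = 7076 = n. ✓

n = 7076 = 40² + 74² (one valid representation with x ≤ y).


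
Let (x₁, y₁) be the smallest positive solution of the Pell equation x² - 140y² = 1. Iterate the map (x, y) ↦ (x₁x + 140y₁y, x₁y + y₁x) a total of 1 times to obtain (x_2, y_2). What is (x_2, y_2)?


Step 1: Find the fundamental solution (x₁, y₁) of x² - 140y² = 1.
  Expand √140 as a continued fraction. a₀ = ⌊√140⌋ = 11; iterate m_{k+1} = d_k·a_k − m_k, d_{k+1} = (140 − m_{k+1}²)/d_k, a_{k+1} = ⌊(a₀ + m_{k+1})/d_{k+1}⌋ (starting m₀ = 0, d₀ = 1), with convergents p_k = a_k·p_{k-1} + p_{k-2}, q_k = a_k·q_{k-1} + q_{k-2} (p₋₁ = 1, q₋₁ = 0):
  k = 0: a₀ = 11; p₀/q₀ = 11/1; p₀² − 140·q₀² = 121 − 140 = -19.
  k = 1: m = 11, d = 19, a = ⌊(11 + 11)/19⌋ = 1; p/q = (1·11 + 1)/(1·1 + 0) = 12/1; p² − 140·q² = 144 − 140 = 4.
  k = 2: m = 8, d = 4, a = ⌊(11 + 8)/4⌋ = 4; p/q = (4·12 + 11)/(4·1 + 1) = 59/5; p² − 140·q² = 3481 − 3500 = -19.
  k = 3: m = 8, d = 19, a = ⌊(11 + 8)/19⌋ = 1; p/q = (1·59 + 12)/(1·5 + 1) = 71/6; p² − 140·q² = 5041 − 5040 = 1.
  The first convergent with p² − 140·q² = 1 gives the fundamental solution (x₁, y₁) = (71, 6).
Step 2: Apply the recurrence (x_{n+1}, y_{n+1}) = (x₁x_n + 140y₁y_n, x₁y_n + y₁x_n) repeatedly.
  From (x_1, y_1) = (71, 6): x_2 = 71·71 + 140·6·6 = 10081; y_2 = 71·6 + 6·71 = 852.
Step 3: Verify x_2² - 140·y_2² = 101626561 - 101626560 = 1 (should be 1). ✓

(x_1, y_1) = (71, 6); (x_2, y_2) = (10081, 852).


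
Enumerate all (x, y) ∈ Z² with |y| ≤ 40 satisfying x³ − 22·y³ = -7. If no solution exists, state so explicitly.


The equation is x³ - 22y³ = -7. For fixed y, x³ = 22·y³ − 7, so a solution requires the RHS to be a perfect cube.
Strategy: iterate y from -40 to 40, compute RHS = 22·y³ − 7, and check whether it is a (positive or negative) perfect cube.
Check small values of y:
  y = 0: RHS = -7 is not a perfect cube.
  y = 1: RHS = 15 is not a perfect cube.
  y = -1: RHS = -29 is not a perfect cube.
  y = 2: RHS = 169 is not a perfect cube.
  y = -2: RHS = -183 is not a perfect cube.
  y = 3: RHS = 587 is not a perfect cube.
  y = -3: RHS = -601 is not a perfect cube.
Continuing the search up to |y| = 40 finds no solutions either.
No (x, y) in the scanned range satisfies the equation.

No integer solutions with |y| ≤ 40.


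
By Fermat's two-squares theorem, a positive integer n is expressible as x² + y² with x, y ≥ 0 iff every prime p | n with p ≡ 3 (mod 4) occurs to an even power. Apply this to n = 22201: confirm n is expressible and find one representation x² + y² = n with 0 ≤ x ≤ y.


Step 1: Factor n = 22201 = 149^2.
Step 2: Check the mod-4 condition on each prime factor: 149 ≡ 1 (mod 4), exponent 2.
All primes ≡ 3 (mod 4) appear to even exponent (or don't appear), so by the two-squares theorem n IS expressible as a sum of two squares.
Step 3: Build a representation. Here n = 149 · 149 is a product of primes ≡ 1 (mod 4). Each prime p ≡ 1 (mod 4) is itself a sum of two squares; find a² by testing p − a² for a perfect square:
  149: 149 − 1² = 148, 149 − 2² = 145, 149 − 3² = 140, 149 − 4² = 133, 149 − 5² = 124, 149 − 6² = 113, 149 − 7² = 100 = 10² ⇒ 149 = 7² + 10².
  Combine using the Brahmagupta–Fibonacci identity (a² + b²)(c² + d²) = (ac − bd)² + (ad + bc)² = (ac + bd)² + (ad − bc)²:
  149 · 149 = 22201: from (7² + 10²)(7² + 10²), take (7·7 − 10·10, 7·10 + 10·7) = (49 − 100, 70 + 70) = (-51, 140); dropping signs (only squares matter) gives (51, 140); check 51² + 140² = 2601 + 19600 = 22201 ✓.
Step 4: Order so x ≤ y and verify: 51² + 140² = 2601 + 19600 = 22201 = n. ✓

n = 22201 = 51² + 140² (one valid representation with x ≤ y).


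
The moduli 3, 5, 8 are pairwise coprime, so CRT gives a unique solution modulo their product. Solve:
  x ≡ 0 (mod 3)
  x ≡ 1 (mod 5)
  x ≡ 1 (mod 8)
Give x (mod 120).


Moduli 3, 5, 8 are pairwise coprime; by CRT there is a unique solution modulo M = 3 · 5 · 8 = 120.
Solve pairwise, accumulating the modulus:
  Start with x ≡ 0 (mod 3).
  Combine with x ≡ 1 (mod 5): since gcd(3, 5) = 1, we get a unique residue mod 15.
    Write x = 0 + 3·t and substitute into x ≡ 1 (mod 5): 3·t ≡ 1 − 0 = 1 (mod 5).
    The inverse of 3 mod 5 is 2 (since 3·2 = 6 = 1·5 + 1), so t ≡ 2·1 = 2 ≡ 2 (mod 5).
    Then x = 0 + 3·2 = 6, valid modulo lcm(3, 5) = 15: x ≡ 6 (mod 15).
  Combine with x ≡ 1 (mod 8): since gcd(15, 8) = 1, we get a unique residue mod 120.
    Write x = 6 + 15·t and substitute into x ≡ 1 (mod 8): 15·t ≡ 1 − 6 = -5 (mod 8).
    Reduce coefficients mod 8: 7·t ≡ 3 (mod 8).
    The inverse of 7 mod 8 is 7 (since 7·7 = 49 = 6·8 + 1), so t ≡ 7·3 = 21 ≡ 5 (mod 8).
    Then x = 6 + 15·5 = 81, valid modulo lcm(15, 8) = 120: x ≡ 81 (mod 120).
Verify: 81 mod 3 = 0 ✓, 81 mod 5 = 1 ✓, 81 mod 8 = 1 ✓.

x ≡ 81 (mod 120).


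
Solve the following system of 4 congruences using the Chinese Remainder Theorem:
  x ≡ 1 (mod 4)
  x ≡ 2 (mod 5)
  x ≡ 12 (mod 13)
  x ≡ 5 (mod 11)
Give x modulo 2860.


Product of moduli M = 4 · 5 · 13 · 11 = 2860.
Merge one congruence at a time:
  Start: x ≡ 1 (mod 4).
  Combine with x ≡ 2 (mod 5); new modulus lcm = 20.
    Write x = 1 + 4·t and substitute into x ≡ 2 (mod 5): 4·t ≡ 2 − 1 = 1 (mod 5).
    The inverse of 4 mod 5 is 4 (since 4·4 = 16 = 3·5 + 1), so t ≡ 4·1 = 4 ≡ 4 (mod 5).
    Then x = 1 + 4·4 = 17, valid modulo lcm(4, 5) = 20: x ≡ 17 (mod 20).
  Combine with x ≡ 12 (mod 13); new modulus lcm = 260.
    Write x = 17 + 20·t and substitute into x ≡ 12 (mod 13): 20·t ≡ 12 − 17 = -5 (mod 13).
    Reduce coefficients mod 13: 7·t ≡ 8 (mod 13).
    The inverse of 7 mod 13 is 2 (since 7·2 = 14 = 1·13 + 1), so t ≡ 2·8 = 16 ≡ 3 (mod 13).
    Then x = 17 + 20·3 = 77, valid modulo lcm(20, 13) = 260: x ≡ 77 (mod 260).
  Combine with x ≡ 5 (mod 11); new modulus lcm = 2860.
    Write x = 77 + 260·t and substitute into x ≡ 5 (mod 11): 260·t ≡ 5 − 77 = -72 (mod 11).
    Reduce coefficients mod 11: 7·t ≡ 5 (mod 11).
    The inverse of 7 mod 11 is 8 (since 7·8 = 56 = 5·11 + 1), so t ≡ 8·5 = 40 ≡ 7 (mod 11).
    Then x = 77 + 260·7 = 1897, valid modulo lcm(260, 11) = 2860: x ≡ 1897 (mod 2860).
Verify against each original: 1897 mod 4 = 1, 1897 mod 5 = 2, 1897 mod 13 = 12, 1897 mod 11 = 5.

x ≡ 1897 (mod 2860).


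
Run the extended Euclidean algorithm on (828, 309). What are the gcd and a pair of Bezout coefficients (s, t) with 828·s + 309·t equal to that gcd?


Euclidean algorithm on (828, 309) — divide until remainder is 0:
  828 = 2 · 309 + 210
  309 = 1 · 210 + 99
  210 = 2 · 99 + 12
  99 = 8 · 12 + 3
  12 = 4 · 3 + 0
gcd(828, 309) = 3.
Track Bezout coefficients alongside the remainders: start with r₀ = 828 = a·1 + b·0 (s = 1, t = 0) and r₁ = 309 = a·0 + b·1 (s = 0, t = 1); each new remainder r_{k+1} = r_{k-1} − q_k·r_k inherits s_{k+1} = s_{k-1} − q_k·s_k, t_{k+1} = t_{k-1} − q_k·t_k, so r_k = a·s_k + b·t_k at every step:
  q = 2: r = 210, s = 1 − 2·0 = 1, t = 0 − 2·1 = -2  (check: 828·1 + 309·(-2) = 210)
  q = 1: r = 99, s = 0 − 1·1 = -1, t = 1 − 1·(-2) = 3  (check: 828·(-1) + 309·3 = 99)
  q = 2: r = 12, s = 1 − 2·(-1) = 3, t = -2 − 2·3 = -8  (check: 828·3 + 309·(-8) = 12)
  q = 8: r = 3, s = -1 − 8·3 = -25, t = 3 − 8·(-8) = 67  (check: 828·(-25) + 309·67 = 3)
The row with r = 3 (the gcd) gives the Bezout coefficients s = -25, t = 67.
Result: 828 · (-25) + 309 · (67) = 3.

gcd(828, 309) = 3; s = -25, t = 67 (check: 828·(-25) + 309·67 = 3).


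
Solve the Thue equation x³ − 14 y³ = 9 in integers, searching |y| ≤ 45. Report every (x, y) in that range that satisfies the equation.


The equation is x³ - 14y³ = 9. For fixed y, x³ = 14·y³ + 9, so a solution requires the RHS to be a perfect cube.
Strategy: iterate y from -45 to 45, compute RHS = 14·y³ + 9, and check whether it is a (positive or negative) perfect cube.
Check small values of y:
  y = 0: RHS = 9 is not a perfect cube.
  y = 1: RHS = 23 is not a perfect cube.
  y = -1: RHS = -5 is not a perfect cube.
  y = 2: RHS = 121 is not a perfect cube.
  y = -2: RHS = -103 is not a perfect cube.
  y = 3: RHS = 387 is not a perfect cube.
  y = -3: RHS = -369 is not a perfect cube.
Continuing the search up to |y| = 45 finds no solutions either.
No (x, y) in the scanned range satisfies the equation.

No integer solutions with |y| ≤ 45.


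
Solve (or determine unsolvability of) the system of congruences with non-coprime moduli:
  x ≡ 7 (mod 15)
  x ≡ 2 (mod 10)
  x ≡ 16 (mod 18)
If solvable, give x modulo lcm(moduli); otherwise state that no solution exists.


Moduli 15, 10, 18 are not pairwise coprime, so CRT works modulo lcm(m_i) when all pairwise compatibility conditions hold.
Pairwise compatibility: gcd(m_i, m_j) must divide a_i - a_j for every pair.
Merge one congruence at a time:
  Start: x ≡ 7 (mod 15).
  Combine with x ≡ 2 (mod 10): gcd(15, 10) = 5; 2 - 7 = -5, which IS divisible by 5, so compatible.
    Write x = 7 + 15·t and substitute into x ≡ 2 (mod 10): 15·t ≡ 2 − 7 = -5 (mod 10).
    Divide the congruence (and modulus) by g = 5: 3·t ≡ -1 (mod 2).
    Reduce coefficients mod 2: 1·t ≡ 1 (mod 2).
    So t ≡ 1 (mod 2).
    Then x = 7 + 15·1 = 22, valid modulo lcm(15, 10) = 30: x ≡ 22 (mod 30).
  Combine with x ≡ 16 (mod 18): gcd(30, 18) = 6; 16 - 22 = -6, which IS divisible by 6, so compatible.
    Write x = 22 + 30·t and substitute into x ≡ 16 (mod 18): 30·t ≡ 16 − 22 = -6 (mod 18).
    Divide the congruence (and modulus) by g = 6: 5·t ≡ -1 (mod 3).
    Reduce coefficients mod 3: 2·t ≡ 2 (mod 3).
    The inverse of 2 mod 3 is 2 (since 2·2 = 4 = 1·3 + 1), so t ≡ 2·2 = 4 ≡ 1 (mod 3).
    Then x = 22 + 30·1 = 52, valid modulo lcm(30, 18) = 90: x ≡ 52 (mod 90).
Verify: 52 mod 15 = 7, 52 mod 10 = 2, 52 mod 18 = 16.

x ≡ 52 (mod 90).


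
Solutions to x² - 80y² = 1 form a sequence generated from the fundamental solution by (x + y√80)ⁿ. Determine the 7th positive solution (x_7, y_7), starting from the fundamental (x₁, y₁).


Step 1: Find the fundamental solution (x₁, y₁) of x² - 80y² = 1.
  Expand √80 as a continued fraction. a₀ = ⌊√80⌋ = 8; iterate m_{k+1} = d_k·a_k − m_k, d_{k+1} = (80 − m_{k+1}²)/d_k, a_{k+1} = ⌊(a₀ + m_{k+1})/d_{k+1}⌋ (starting m₀ = 0, d₀ = 1), with convergents p_k = a_k·p_{k-1} + p_{k-2}, q_k = a_k·q_{k-1} + q_{k-2} (p₋₁ = 1, q₋₁ = 0):
  k = 0: a₀ = 8; p₀/q₀ = 8/1; p₀² − 80·q₀² = 64 − 80 = -16.
  k = 1: m = 8, d = 16, a = ⌊(8 + 8)/16⌋ = 1; p/q = (1·8 + 1)/(1·1 + 0) = 9/1; p² − 80·q² = 81 − 80 = 1.
  The first convergent with p² − 80·q² = 1 gives the fundamental solution (x₁, y₁) = (9, 1).
Step 2: Apply the recurrence (x_{n+1}, y_{n+1}) = (x₁x_n + 80y₁y_n, x₁y_n + y₁x_n) repeatedly.
  From (x_1, y_1) = (9, 1): x_2 = 9·9 + 80·1·1 = 161; y_2 = 9·1 + 1·9 = 18.
  From (x_2, y_2) = (161, 18): x_3 = 9·161 + 80·1·18 = 2889; y_3 = 9·18 + 1·161 = 323.
  From (x_3, y_3) = (2889, 323): x_4 = 9·2889 + 80·1·323 = 51841; y_4 = 9·323 + 1·2889 = 5796.
  From (x_4, y_4) = (51841, 5796): x_5 = 9·51841 + 80·1·5796 = 930249; y_5 = 9·5796 + 1·51841 = 104005.
  From (x_5, y_5) = (930249, 104005): x_6 = 9·930249 + 80·1·104005 = 16692641; y_6 = 9·104005 + 1·930249 = 1866294.
  From (x_6, y_6) = (16692641, 1866294): x_7 = 9·16692641 + 80·1·1866294 = 299537289; y_7 = 9·1866294 + 1·16692641 = 33489287.
Step 3: Verify x_7² - 80·y_7² = 89722587501469521 - 89722587501469520 = 1 (should be 1). ✓

(x_1, y_1) = (9, 1); (x_7, y_7) = (299537289, 33489287).


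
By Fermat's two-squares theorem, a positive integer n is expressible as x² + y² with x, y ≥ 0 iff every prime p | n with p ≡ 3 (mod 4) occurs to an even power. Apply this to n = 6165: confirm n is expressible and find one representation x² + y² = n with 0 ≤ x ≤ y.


Step 1: Factor n = 6165 = 3^2 · 5 · 137.
Step 2: Check the mod-4 condition on each prime factor: 3 ≡ 3 (mod 4), exponent 2 (must be even); 5 ≡ 1 (mod 4), exponent 1; 137 ≡ 1 (mod 4), exponent 1.
All primes ≡ 3 (mod 4) appear to even exponent (or don't appear), so by the two-squares theorem n IS expressible as a sum of two squares.
Step 3: Build a representation. Group n = k² · m with k = 3 and m = 5 · 137 = 685 (a product of primes ≡ 1 (mod 4)); a representation of m scales to one of n via (k·x)² + (k·y)² = k²(x² + y²). Each prime p ≡ 1 (mod 4) is itself a sum of two squares; find a² by testing p − a² for a perfect square:
  5: 5 − 1² = 4 = 2² ⇒ 5 = 1² + 2².
  137: 137 − 1² = 136, 137 − 2² = 133, 137 − 3² = 128, 137 − 4² = 121 = 11² ⇒ 137 = 4² + 11².
  Combine using the Brahmagupta–Fibonacci identity (a² + b²)(c² + d²) = (ac − bd)² + (ad + bc)² = (ac + bd)² + (ad − bc)²:
  5 · 137 = 685: from (1² + 2²)(4² + 11²), take (1·4 − 2·11, 1·11 + 2·4) = (4 − 22, 11 + 8) = (-18, 19); dropping signs (only squares matter) gives (18, 19); check 18² + 19² = 324 + 361 = 685 ✓.
  Scale by k = 3: (3·18, 3·19) = (54, 57).
Step 4: Order so x ≤ y and verify: 54² + 57² = 2916 + 3249 = 6165 = n. ✓

n = 6165 = 54² + 57² (one valid representation with x ≤ y).


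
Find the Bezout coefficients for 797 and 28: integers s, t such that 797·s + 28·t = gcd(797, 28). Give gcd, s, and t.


Euclidean algorithm on (797, 28) — divide until remainder is 0:
  797 = 28 · 28 + 13
  28 = 2 · 13 + 2
  13 = 6 · 2 + 1
  2 = 2 · 1 + 0
gcd(797, 28) = 1.
Track Bezout coefficients alongside the remainders: start with r₀ = 797 = a·1 + b·0 (s = 1, t = 0) and r₁ = 28 = a·0 + b·1 (s = 0, t = 1); each new remainder r_{k+1} = r_{k-1} − q_k·r_k inherits s_{k+1} = s_{k-1} − q_k·s_k, t_{k+1} = t_{k-1} − q_k·t_k, so r_k = a·s_k + b·t_k at every step:
  q = 28: r = 13, s = 1 − 28·0 = 1, t = 0 − 28·1 = -28  (check: 797·1 + 28·(-28) = 13)
  q = 2: r = 2, s = 0 − 2·1 = -2, t = 1 − 2·(-28) = 57  (check: 797·(-2) + 28·57 = 2)
  q = 6: r = 1, s = 1 − 6·(-2) = 13, t = -28 − 6·57 = -370  (check: 797·13 + 28·(-370) = 1)
The row with r = 1 (the gcd) gives the Bezout coefficients s = 13, t = -370.
Result: 797 · (13) + 28 · (-370) = 1.

gcd(797, 28) = 1; s = 13, t = -370 (check: 797·13 + 28·(-370) = 1).


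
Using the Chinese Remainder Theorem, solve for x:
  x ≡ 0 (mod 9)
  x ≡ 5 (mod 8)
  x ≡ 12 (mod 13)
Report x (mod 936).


Moduli 9, 8, 13 are pairwise coprime; by CRT there is a unique solution modulo M = 9 · 8 · 13 = 936.
Solve pairwise, accumulating the modulus:
  Start with x ≡ 0 (mod 9).
  Combine with x ≡ 5 (mod 8): since gcd(9, 8) = 1, we get a unique residue mod 72.
    Write x = 0 + 9·t and substitute into x ≡ 5 (mod 8): 9·t ≡ 5 − 0 = 5 (mod 8).
    Reduce coefficients mod 8: 1·t ≡ 5 (mod 8).
    So t ≡ 5 (mod 8).
    Then x = 0 + 9·5 = 45, valid modulo lcm(9, 8) = 72: x ≡ 45 (mod 72).
  Combine with x ≡ 12 (mod 13): since gcd(72, 13) = 1, we get a unique residue mod 936.
    Write x = 45 + 72·t and substitute into x ≡ 12 (mod 13): 72·t ≡ 12 − 45 = -33 (mod 13).
    Reduce coefficients mod 13: 7·t ≡ 6 (mod 13).
    The inverse of 7 mod 13 is 2 (since 7·2 = 14 = 1·13 + 1), so t ≡ 2·6 = 12 ≡ 12 (mod 13).
    Then x = 45 + 72·12 = 909, valid modulo lcm(72, 13) = 936: x ≡ 909 (mod 936).
Verify: 909 mod 9 = 0 ✓, 909 mod 8 = 5 ✓, 909 mod 13 = 12 ✓.

x ≡ 909 (mod 936).


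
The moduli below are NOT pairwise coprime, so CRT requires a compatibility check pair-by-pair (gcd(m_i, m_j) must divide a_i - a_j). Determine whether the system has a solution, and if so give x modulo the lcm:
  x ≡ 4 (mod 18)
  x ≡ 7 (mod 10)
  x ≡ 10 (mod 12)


Moduli 18, 10, 12 are not pairwise coprime, so CRT works modulo lcm(m_i) when all pairwise compatibility conditions hold.
Pairwise compatibility: gcd(m_i, m_j) must divide a_i - a_j for every pair.
Merge one congruence at a time:
  Start: x ≡ 4 (mod 18).
  Combine with x ≡ 7 (mod 10): gcd(18, 10) = 2, and 7 - 4 = 3 is NOT divisible by 2.
    ⇒ system is inconsistent (no integer solution).

No solution (the system is inconsistent).


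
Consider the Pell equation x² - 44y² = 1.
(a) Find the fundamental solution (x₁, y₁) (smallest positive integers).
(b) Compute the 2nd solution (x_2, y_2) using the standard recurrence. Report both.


Step 1: Find the fundamental solution (x₁, y₁) of x² - 44y² = 1.
  Expand √44 as a continued fraction. a₀ = ⌊√44⌋ = 6; iterate m_{k+1} = d_k·a_k − m_k, d_{k+1} = (44 − m_{k+1}²)/d_k, a_{k+1} = ⌊(a₀ + m_{k+1})/d_{k+1}⌋ (starting m₀ = 0, d₀ = 1), with convergents p_k = a_k·p_{k-1} + p_{k-2}, q_k = a_k·q_{k-1} + q_{k-2} (p₋₁ = 1, q₋₁ = 0):
  k = 0: a₀ = 6; p₀/q₀ = 6/1; p₀² − 44·q₀² = 36 − 44 = -8.
  k = 1: m = 6, d = 8, a = ⌊(6 + 6)/8⌋ = 1; p/q = (1·6 + 1)/(1·1 + 0) = 7/1; p² − 44·q² = 49 − 44 = 5.
  k = 2: m = 2, d = 5, a = ⌊(6 + 2)/5⌋ = 1; p/q = (1·7 + 6)/(1·1 + 1) = 13/2; p² − 44·q² = 169 − 176 = -7.
  k = 3: m = 3, d = 7, a = ⌊(6 + 3)/7⌋ = 1; p/q = (1·13 + 7)/(1·2 + 1) = 20/3; p² − 44·q² = 400 − 396 = 4.
  k = 4: m = 4, d = 4, a = ⌊(6 + 4)/4⌋ = 2; p/q = (2·20 + 13)/(2·3 + 2) = 53/8; p² − 44·q² = 2809 − 2816 = -7.
  k = 5: m = 4, d = 7, a = ⌊(6 + 4)/7⌋ = 1; p/q = (1·53 + 20)/(1·8 + 3) = 73/11; p² − 44·q² = 5329 − 5324 = 5.
  k = 6: m = 3, d = 5, a = ⌊(6 + 3)/5⌋ = 1; p/q = (1·73 + 53)/(1·11 + 8) = 126/19; p² − 44·q² = 15876 − 15884 = -8.
  k = 7: m = 2, d = 8, a = ⌊(6 + 2)/8⌋ = 1; p/q = (1·126 + 73)/(1·19 + 11) = 199/30; p² − 44·q² = 39601 − 39600 = 1.
  The first convergent with p² − 44·q² = 1 gives the fundamental solution (x₁, y₁) = (199, 30).
Step 2: Apply the recurrence (x_{n+1}, y_{n+1}) = (x₁x_n + 44y₁y_n, x₁y_n + y₁x_n) repeatedly.
  From (x_1, y_1) = (199, 30): x_2 = 199·199 + 44·30·30 = 79201; y_2 = 199·30 + 30·199 = 11940.
Step 3: Verify x_2² - 44·y_2² = 6272798401 - 6272798400 = 1 (should be 1). ✓

(x_1, y_1) = (199, 30); (x_2, y_2) = (79201, 11940).


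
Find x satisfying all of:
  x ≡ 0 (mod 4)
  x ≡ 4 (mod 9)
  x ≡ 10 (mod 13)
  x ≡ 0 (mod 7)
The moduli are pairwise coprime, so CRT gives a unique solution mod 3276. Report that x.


Product of moduli M = 4 · 9 · 13 · 7 = 3276.
Merge one congruence at a time:
  Start: x ≡ 0 (mod 4).
  Combine with x ≡ 4 (mod 9); new modulus lcm = 36.
    Write x = 0 + 4·t and substitute into x ≡ 4 (mod 9): 4·t ≡ 4 − 0 = 4 (mod 9).
    The inverse of 4 mod 9 is 7 (since 4·7 = 28 = 3·9 + 1), so t ≡ 7·4 = 28 ≡ 1 (mod 9).
    Then x = 0 + 4·1 = 4, valid modulo lcm(4, 9) = 36: x ≡ 4 (mod 36).
  Combine with x ≡ 10 (mod 13); new modulus lcm = 468.
    Write x = 4 + 36·t and substitute into x ≡ 10 (mod 13): 36·t ≡ 10 − 4 = 6 (mod 13).
    Reduce coefficients mod 13: 10·t ≡ 6 (mod 13).
    The inverse of 10 mod 13 is 4 (since 10·4 = 40 = 3·13 + 1), so t ≡ 4·6 = 24 ≡ 11 (mod 13).
    Then x = 4 + 36·11 = 400, valid modulo lcm(36, 13) = 468: x ≡ 400 (mod 468).
  Combine with x ≡ 0 (mod 7); new modulus lcm = 3276.
    Write x = 400 + 468·t and substitute into x ≡ 0 (mod 7): 468·t ≡ 0 − 400 = -400 (mod 7).
    Reduce coefficients mod 7: 6·t ≡ 6 (mod 7).
    The inverse of 6 mod 7 is 6 (since 6·6 = 36 = 5·7 + 1), so t ≡ 6·6 = 36 ≡ 1 (mod 7).
    Then x = 400 + 468·1 = 868, valid modulo lcm(468, 7) = 3276: x ≡ 868 (mod 3276).
Verify against each original: 868 mod 4 = 0, 868 mod 9 = 4, 868 mod 13 = 10, 868 mod 7 = 0.

x ≡ 868 (mod 3276).


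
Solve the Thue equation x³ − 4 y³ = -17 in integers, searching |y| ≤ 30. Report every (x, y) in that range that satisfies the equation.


The equation is x³ - 4y³ = -17. For fixed y, x³ = 4·y³ − 17, so a solution requires the RHS to be a perfect cube.
Strategy: iterate y from -30 to 30, compute RHS = 4·y³ − 17, and check whether it is a (positive or negative) perfect cube.
Check small values of y:
  y = 0: RHS = -17 is not a perfect cube.
  y = 1: RHS = -13 is not a perfect cube.
  y = -1: RHS = -21 is not a perfect cube.
  y = 2: RHS = 15 is not a perfect cube.
  y = -2: RHS = -49 is not a perfect cube.
  y = 3: RHS = 91 is not a perfect cube.
  y = -3: RHS = -125 = (-5)³ ⇒ x = -5 works.
Continuing the search up to |y| = 30 finds no further solutions beyond those listed.
Collected solutions: (-5, -3).

Solutions (with |y| ≤ 30): (-5, -3).


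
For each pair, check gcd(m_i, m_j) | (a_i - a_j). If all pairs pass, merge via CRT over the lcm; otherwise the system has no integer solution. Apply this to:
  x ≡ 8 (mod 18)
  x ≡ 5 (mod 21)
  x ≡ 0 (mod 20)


Moduli 18, 21, 20 are not pairwise coprime, so CRT works modulo lcm(m_i) when all pairwise compatibility conditions hold.
Pairwise compatibility: gcd(m_i, m_j) must divide a_i - a_j for every pair.
Merge one congruence at a time:
  Start: x ≡ 8 (mod 18).
  Combine with x ≡ 5 (mod 21): gcd(18, 21) = 3; 5 - 8 = -3, which IS divisible by 3, so compatible.
    Write x = 8 + 18·t and substitute into x ≡ 5 (mod 21): 18·t ≡ 5 − 8 = -3 (mod 21).
    Divide the congruence (and modulus) by g = 3: 6·t ≡ -1 (mod 7).
    Reduce coefficients mod 7: 6·t ≡ 6 (mod 7).
    The inverse of 6 mod 7 is 6 (since 6·6 = 36 = 5·7 + 1), so t ≡ 6·6 = 36 ≡ 1 (mod 7).
    Then x = 8 + 18·1 = 26, valid modulo lcm(18, 21) = 126: x ≡ 26 (mod 126).
  Combine with x ≡ 0 (mod 20): gcd(126, 20) = 2; 0 - 26 = -26, which IS divisible by 2, so compatible.
    Write x = 26 + 126·t and substitute into x ≡ 0 (mod 20): 126·t ≡ 0 − 26 = -26 (mod 20).
    Divide the congruence (and modulus) by g = 2: 63·t ≡ -13 (mod 10).
    Reduce coefficients mod 10: 3·t ≡ 7 (mod 10).
    The inverse of 3 mod 10 is 7 (since 3·7 = 21 = 2·10 + 1), so t ≡ 7·7 = 49 ≡ 9 (mod 10).
    Then x = 26 + 126·9 = 1160, valid modulo lcm(126, 20) = 1260: x ≡ 1160 (mod 1260).
Verify: 1160 mod 18 = 8, 1160 mod 21 = 5, 1160 mod 20 = 0.

x ≡ 1160 (mod 1260).


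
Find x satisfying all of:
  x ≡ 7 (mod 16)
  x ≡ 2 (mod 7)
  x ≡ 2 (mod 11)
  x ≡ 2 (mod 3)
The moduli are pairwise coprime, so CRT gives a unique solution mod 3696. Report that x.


Product of moduli M = 16 · 7 · 11 · 3 = 3696.
Merge one congruence at a time:
  Start: x ≡ 7 (mod 16).
  Combine with x ≡ 2 (mod 7); new modulus lcm = 112.
    Write x = 7 + 16·t and substitute into x ≡ 2 (mod 7): 16·t ≡ 2 − 7 = -5 (mod 7).
    Reduce coefficients mod 7: 2·t ≡ 2 (mod 7).
    The inverse of 2 mod 7 is 4 (since 2·4 = 8 = 1·7 + 1), so t ≡ 4·2 = 8 ≡ 1 (mod 7).
    Then x = 7 + 16·1 = 23, valid modulo lcm(16, 7) = 112: x ≡ 23 (mod 112).
  Combine with x ≡ 2 (mod 11); new modulus lcm = 1232.
    Write x = 23 + 112·t and substitute into x ≡ 2 (mod 11): 112·t ≡ 2 − 23 = -21 (mod 11).
    Reduce coefficients mod 11: 2·t ≡ 1 (mod 11).
    The inverse of 2 mod 11 is 6 (since 2·6 = 12 = 1·11 + 1), so t ≡ 6·1 = 6 ≡ 6 (mod 11).
    Then x = 23 + 112·6 = 695, valid modulo lcm(112, 11) = 1232: x ≡ 695 (mod 1232).
  Combine with x ≡ 2 (mod 3); new modulus lcm = 3696.
    Write x = 695 + 1232·t and substitute into x ≡ 2 (mod 3): 1232·t ≡ 2 − 695 = -693 (mod 3).
    Reduce coefficients mod 3: 2·t ≡ 0 (mod 3).
    The inverse of 2 mod 3 is 2 (since 2·2 = 4 = 1·3 + 1), so t ≡ 2·0 = 0 ≡ 0 (mod 3).
    Then x = 695 + 1232·0 = 695, valid modulo lcm(1232, 3) = 3696: x ≡ 695 (mod 3696).
Verify against each original: 695 mod 16 = 7, 695 mod 7 = 2, 695 mod 11 = 2, 695 mod 3 = 2.

x ≡ 695 (mod 3696).


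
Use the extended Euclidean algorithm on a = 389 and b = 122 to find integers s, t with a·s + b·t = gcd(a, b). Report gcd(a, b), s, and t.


Euclidean algorithm on (389, 122) — divide until remainder is 0:
  389 = 3 · 122 + 23
  122 = 5 · 23 + 7
  23 = 3 · 7 + 2
  7 = 3 · 2 + 1
  2 = 2 · 1 + 0
gcd(389, 122) = 1.
Track Bezout coefficients alongside the remainders: start with r₀ = 389 = a·1 + b·0 (s = 1, t = 0) and r₁ = 122 = a·0 + b·1 (s = 0, t = 1); each new remainder r_{k+1} = r_{k-1} − q_k·r_k inherits s_{k+1} = s_{k-1} − q_k·s_k, t_{k+1} = t_{k-1} − q_k·t_k, so r_k = a·s_k + b·t_k at every step:
  q = 3: r = 23, s = 1 − 3·0 = 1, t = 0 − 3·1 = -3  (check: 389·1 + 122·(-3) = 23)
  q = 5: r = 7, s = 0 − 5·1 = -5, t = 1 − 5·(-3) = 16  (check: 389·(-5) + 122·16 = 7)
  q = 3: r = 2, s = 1 − 3·(-5) = 16, t = -3 − 3·16 = -51  (check: 389·16 + 122·(-51) = 2)
  q = 3: r = 1, s = -5 − 3·16 = -53, t = 16 − 3·(-51) = 169  (check: 389·(-53) + 122·169 = 1)
The row with r = 1 (the gcd) gives the Bezout coefficients s = -53, t = 169.
Result: 389 · (-53) + 122 · (169) = 1.

gcd(389, 122) = 1; s = -53, t = 169 (check: 389·(-53) + 122·169 = 1).
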